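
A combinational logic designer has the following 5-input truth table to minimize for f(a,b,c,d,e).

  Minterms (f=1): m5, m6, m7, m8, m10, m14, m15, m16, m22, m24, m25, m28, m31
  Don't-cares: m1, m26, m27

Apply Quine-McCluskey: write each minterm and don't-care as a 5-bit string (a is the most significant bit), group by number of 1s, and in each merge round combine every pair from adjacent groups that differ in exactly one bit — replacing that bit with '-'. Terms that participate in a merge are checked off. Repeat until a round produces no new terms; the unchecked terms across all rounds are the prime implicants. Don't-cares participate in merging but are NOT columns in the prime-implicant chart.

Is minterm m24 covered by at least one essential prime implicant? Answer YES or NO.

size-2^0 implicants → 00001(✓)  00101(✓)  00110(✓)  00111(✓)  01000(✓)  01010(✓)  01110(✓)  01111(✓)  10000(✓)  10110(✓)  11000(✓)  11001(✓)  11010(✓)  11011(✓)  11100(✓)  11111(✓)
size-2^1 implicants → -0110  -1000(✓)  -1010(✓)  -1111  0-110(✓)  0-111(✓)  00-01  001-1  0011-(✓)  01-10  010-0(✓)  0111-(✓)  1-000  11-00  11-11  110-0(✓)  110-1(✓)  1100-(✓)  1101-(✓)
size-2^2 implicants → -10-0  0-11-  110--
Unchecked terms (primes): -0110, -10-0, -1111, 0-11-, 00-01, 001-1, 01-10, 1-000, 11-00, 11-11, 110--
Minterm coverage:
  m5 ⊆ 00-01,001-1
  m6 ⊆ -0110,0-11-
  m7 ⊆ 0-11-,001-1
  m8 ⊆ -10-0 [E]
  m10 ⊆ -10-0,01-10
  m14 ⊆ 0-11-,01-10
  m15 ⊆ -1111,0-11-
  m16 ⊆ 1-000 [E]
  m22 ⊆ -0110 [E]
  m24 ⊆ -10-0,1-000,11-00,110--
  m25 ⊆ 110-- [E]
  m28 ⊆ 11-00 [E]
  m31 ⊆ -1111,11-11
E = {-0110, -10-0, 1-000, 11-00, 110--}

YES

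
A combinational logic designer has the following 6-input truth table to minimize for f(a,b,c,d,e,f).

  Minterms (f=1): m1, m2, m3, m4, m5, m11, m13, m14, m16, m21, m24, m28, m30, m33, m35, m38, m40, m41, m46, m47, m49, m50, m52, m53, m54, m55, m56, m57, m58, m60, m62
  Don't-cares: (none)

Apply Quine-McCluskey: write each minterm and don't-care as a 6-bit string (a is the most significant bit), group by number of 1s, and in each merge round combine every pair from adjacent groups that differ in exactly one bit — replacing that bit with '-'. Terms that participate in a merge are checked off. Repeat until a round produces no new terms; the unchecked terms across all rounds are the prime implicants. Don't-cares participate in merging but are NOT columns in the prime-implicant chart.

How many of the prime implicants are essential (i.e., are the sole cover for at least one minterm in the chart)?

12

Round 0: 000001✓ 000010✓ 000011✓ 000100✓ 000101✓ 001011✓ 001101✓ 001110✓ 010000✓ 010101✓ 011000✓ 011100✓ 011110✓ 100001✓ 100011✓ 100110✓ 101000✓ 101001✓ 101110✓ 101111✓ 110001✓ 110010✓ 110100✓ 110101✓ 110110✓ 110111✓ 111000✓ 111001✓ 111010✓ 111100✓ 111110✓
Round 1: -00001✓ -00011✓ -01110✓ -10101 -11000✓ -11100✓ -11110✓ 0-0101 0-1110✓ 00-011 00-101 000-01 0000-1✓ 00001- 00010- 01-000 011-00✓ 0111-0✓ 1-0001✓ 1-0110✓ 1-1000✓ 1-1001✓ 1-1110✓ 10-001✓ 10-110✓ 1000-1✓ 10100-✓ 10111- 11-001✓ 11-010✓ 11-100✓ 11-110✓ 110-01 110-10✓ 1101-0✓ 1101-1✓ 11010-✓ 11011-✓ 111-00✓ 111-10✓ 1110-0✓ 11100-✓ 1111-0✓
Round 2: --1110 -000-1 -11-00 -111-0 1--001 1--110 1-100- 11--10 11-1-0 1101-- 111--0
PIs = {--1110, -000-1, -10101, -11-00, -111-0, 0-0101, 00-011, 00-101, 000-01, 00001-, 00010-, 01-000, 1--001, 1--110, 1-100-, 10111-, 11--10, 11-1-0, 110-01, 1101--, 111--0}
Coverage chart:
  m1: -000-1,000-01
  m2: 00001- ←essential
  m3: -000-1,00-011,00001-
  m4: 00010- ←essential
  m5: 0-0101,00-101,000-01,00010-
  m11: 00-011 ←essential
  m13: 00-101 ←essential
  m14: --1110 ←essential
  m16: 01-000 ←essential
  m21: -10101,0-0101
  m24: -11-00,01-000
  m28: -11-00,-111-0
  m30: --1110,-111-0
  m33: -000-1,1--001
  m35: -000-1 ←essential
  m38: 1--110 ←essential
  m40: 1-100- ←essential
  m41: 1--001,1-100-
  m46: --1110,1--110,10111-
  m47: 10111- ←essential
  m49: 1--001,110-01
  m50: 11--10 ←essential
  m52: 11-1-0,1101--
  m53: -10101,110-01,1101--
  m54: 1--110,11--10,11-1-0,1101--
  m55: 1101-- ←essential
  m56: -11-00,1-100-,111--0
  m57: 1--001,1-100-
  m58: 11--10,111--0
  m60: -11-00,-111-0,11-1-0,111--0
  m62: --1110,-111-0,1--110,11--10,11-1-0,111--0
Essential: --1110, -000-1, 00-011, 00-101, 00001-, 00010-, 01-000, 1--110, 1-100-, 10111-, 11--10, 1101--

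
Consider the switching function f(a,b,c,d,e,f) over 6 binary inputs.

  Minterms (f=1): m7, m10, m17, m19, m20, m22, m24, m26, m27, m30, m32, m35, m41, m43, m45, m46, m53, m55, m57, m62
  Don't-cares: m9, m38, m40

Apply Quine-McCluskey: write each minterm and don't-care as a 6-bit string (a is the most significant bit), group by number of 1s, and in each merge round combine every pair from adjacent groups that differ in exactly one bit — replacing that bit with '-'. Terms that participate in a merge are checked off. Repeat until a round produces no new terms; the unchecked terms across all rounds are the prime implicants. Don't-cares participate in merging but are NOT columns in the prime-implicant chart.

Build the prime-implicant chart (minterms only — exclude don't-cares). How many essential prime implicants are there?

10

size-2^0 implicants → 000111  001001(✓)  001010(✓)  010001(✓)  010011(✓)  010100(✓)  010110(✓)  011000(✓)  011010(✓)  011011(✓)  011110(✓)  100000(✓)  100011(✓)  100110(✓)  101000(✓)  101001(✓)  101011(✓)  101101(✓)  101110(✓)  110101(✓)  110111(✓)  111001(✓)  111110(✓)
size-2^1 implicants → -01001  -11110  0-1010  01-011  01-110  0100-1  0101-0  011-10  0110-0  01101-  1-1001  1-1110  10-000  10-011  10-110  101-01  1010-1  10100-  1101-1
Unchecked terms (primes): -01001, -11110, 0-1010, 000111, 01-011, 01-110, 0100-1, 0101-0, 011-10, 0110-0, 01101-, 1-1001, 1-1110, 10-000, 10-011, 10-110, 101-01, 1010-1, 10100-, 1101-1
Minterm coverage:
  m7 ⊆ 000111 [E]
  m10 ⊆ 0-1010 [E]
  m17 ⊆ 0100-1 [E]
  m19 ⊆ 01-011,0100-1
  m20 ⊆ 0101-0 [E]
  m22 ⊆ 01-110,0101-0
  m24 ⊆ 0110-0 [E]
  m26 ⊆ 0-1010,011-10,0110-0,01101-
  m27 ⊆ 01-011,01101-
  m30 ⊆ -11110,01-110,011-10
  m32 ⊆ 10-000 [E]
  m35 ⊆ 10-011 [E]
  m41 ⊆ -01001,1-1001,101-01,1010-1,10100-
  m43 ⊆ 10-011,1010-1
  m45 ⊆ 101-01 [E]
  m46 ⊆ 1-1110,10-110
  m53 ⊆ 1101-1 [E]
  m55 ⊆ 1101-1 [E]
  m57 ⊆ 1-1001 [E]
  m62 ⊆ -11110,1-1110
E = {0-1010, 000111, 0100-1, 0101-0, 0110-0, 1-1001, 10-000, 10-011, 101-01, 1101-1}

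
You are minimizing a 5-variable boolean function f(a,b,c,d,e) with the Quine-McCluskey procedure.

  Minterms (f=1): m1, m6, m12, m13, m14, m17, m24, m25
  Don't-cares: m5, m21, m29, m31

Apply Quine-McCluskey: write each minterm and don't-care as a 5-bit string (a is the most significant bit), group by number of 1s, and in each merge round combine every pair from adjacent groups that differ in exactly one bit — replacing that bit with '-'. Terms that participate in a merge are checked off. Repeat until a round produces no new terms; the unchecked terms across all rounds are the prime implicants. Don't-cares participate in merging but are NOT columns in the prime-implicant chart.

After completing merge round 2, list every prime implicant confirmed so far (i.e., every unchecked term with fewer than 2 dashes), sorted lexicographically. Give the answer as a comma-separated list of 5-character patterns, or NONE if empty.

Round 0: 00001✓ 00101✓ 00110✓ 01100✓ 01101✓ 01110✓ 10001✓ 10101✓ 11000✓ 11001✓ 11101✓ 11111✓
Round 1: -0001✓ -0101✓ -1101✓ 0-101✓ 0-110 00-01✓ 011-0 0110- 1-001✓ 1-101✓ 10-01✓ 11-01✓ 1100- 111-1
Round 2: --101 -0-01 1--01
PIs = {--101, -0-01, 0-110, 011-0, 0110-, 1--01, 1100-, 111-1}

0-110, 011-0, 0110-, 1100-, 111-1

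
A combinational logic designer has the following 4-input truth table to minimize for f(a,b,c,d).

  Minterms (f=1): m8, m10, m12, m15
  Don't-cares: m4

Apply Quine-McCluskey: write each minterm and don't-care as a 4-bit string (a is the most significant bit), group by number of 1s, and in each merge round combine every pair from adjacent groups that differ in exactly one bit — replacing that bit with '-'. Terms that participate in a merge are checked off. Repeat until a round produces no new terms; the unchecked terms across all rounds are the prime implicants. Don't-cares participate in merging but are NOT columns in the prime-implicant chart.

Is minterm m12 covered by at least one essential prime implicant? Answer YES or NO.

NO

[col 0] 0100*, 1000*, 1010*, 1100*, 1111
[col 1] -100, 1-00, 10-0
Prime implicants: -100, 1-00, 10-0, 1111
PI chart (minterm → PIs covering it):
  8 | 1-00,10-0
  10 | 10-0  (sole → essential)
  12 | -100,1-00
  15 | 1111  (sole → essential)
Essential prime implicants: 10-0, 1111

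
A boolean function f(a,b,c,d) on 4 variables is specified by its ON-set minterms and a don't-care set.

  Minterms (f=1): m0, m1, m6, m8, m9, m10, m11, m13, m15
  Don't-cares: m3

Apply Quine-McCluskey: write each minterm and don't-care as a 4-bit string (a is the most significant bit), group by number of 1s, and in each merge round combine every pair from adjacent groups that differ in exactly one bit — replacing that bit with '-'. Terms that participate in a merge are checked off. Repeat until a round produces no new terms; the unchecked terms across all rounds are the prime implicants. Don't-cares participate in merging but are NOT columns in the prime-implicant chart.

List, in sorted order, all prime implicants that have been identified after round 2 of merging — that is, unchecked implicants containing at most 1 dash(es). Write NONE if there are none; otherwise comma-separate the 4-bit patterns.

size-2^0 implicants → 0000(✓)  0001(✓)  0011(✓)  0110  1000(✓)  1001(✓)  1010(✓)  1011(✓)  1101(✓)  1111(✓)
size-2^1 implicants → -000(✓)  -001(✓)  -011(✓)  00-1(✓)  000-(✓)  1-01(✓)  1-11(✓)  10-0(✓)  10-1(✓)  100-(✓)  101-(✓)  11-1(✓)
size-2^2 implicants → -0-1  -00-  1--1  10--
Unchecked terms (primes): -0-1, -00-, 0110, 1--1, 10--

0110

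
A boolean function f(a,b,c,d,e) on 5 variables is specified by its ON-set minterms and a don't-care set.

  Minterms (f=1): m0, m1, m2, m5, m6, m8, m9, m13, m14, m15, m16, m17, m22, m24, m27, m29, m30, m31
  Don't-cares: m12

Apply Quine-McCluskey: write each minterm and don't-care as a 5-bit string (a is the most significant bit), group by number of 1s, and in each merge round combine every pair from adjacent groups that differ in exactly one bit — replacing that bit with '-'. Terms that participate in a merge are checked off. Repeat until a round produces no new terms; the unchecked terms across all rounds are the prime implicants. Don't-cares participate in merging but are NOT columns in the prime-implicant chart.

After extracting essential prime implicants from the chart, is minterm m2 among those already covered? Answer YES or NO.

size-2^0 implicants → 00000(✓)  00001(✓)  00010(✓)  00101(✓)  00110(✓)  01000(✓)  01001(✓)  01100(✓)  01101(✓)  01110(✓)  01111(✓)  10000(✓)  10001(✓)  10110(✓)  11000(✓)  11011(✓)  11101(✓)  11110(✓)  11111(✓)
size-2^1 implicants → -0000(✓)  -0001(✓)  -0110(✓)  -1000(✓)  -1101(✓)  -1110(✓)  -1111(✓)  0-000(✓)  0-001(✓)  0-101(✓)  0-110(✓)  00-01(✓)  00-10  000-0  0000-(✓)  01-00(✓)  01-01(✓)  0100-(✓)  011-0(✓)  011-1(✓)  0110-(✓)  0111-(✓)  1-000(✓)  1-110(✓)  1000-(✓)  11-11  111-1(✓)  1111-(✓)
size-2^2 implicants → --000  --110  -000-  -11-1  -111-  0--01  0-00-  01-0-  011--
Unchecked terms (primes): --000, --110, -000-, -11-1, -111-, 0--01, 0-00-, 00-10, 000-0, 01-0-, 011--, 11-11
Minterm coverage:
  m0 ⊆ --000,-000-,0-00-,000-0
  m1 ⊆ -000-,0--01,0-00-
  m2 ⊆ 00-10,000-0
  m5 ⊆ 0--01 [E]
  m6 ⊆ --110,00-10
  m8 ⊆ --000,0-00-,01-0-
  m9 ⊆ 0--01,0-00-,01-0-
  m13 ⊆ -11-1,0--01,01-0-,011--
  m14 ⊆ --110,-111-,011--
  m15 ⊆ -11-1,-111-,011--
  m16 ⊆ --000,-000-
  m17 ⊆ -000- [E]
  m22 ⊆ --110 [E]
  m24 ⊆ --000 [E]
  m27 ⊆ 11-11 [E]
  m29 ⊆ -11-1 [E]
  m30 ⊆ --110,-111-
  m31 ⊆ -11-1,-111-,11-11
E = {--000, --110, -000-, -11-1, 0--01, 11-11}

NO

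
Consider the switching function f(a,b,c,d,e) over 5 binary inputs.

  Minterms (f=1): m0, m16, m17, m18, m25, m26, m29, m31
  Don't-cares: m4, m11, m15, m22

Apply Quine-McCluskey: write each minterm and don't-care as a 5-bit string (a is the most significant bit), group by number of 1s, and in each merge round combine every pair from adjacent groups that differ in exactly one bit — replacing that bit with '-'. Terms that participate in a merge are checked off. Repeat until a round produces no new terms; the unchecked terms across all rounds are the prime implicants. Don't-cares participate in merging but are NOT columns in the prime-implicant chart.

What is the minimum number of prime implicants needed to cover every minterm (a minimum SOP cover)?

Round 0: 00000✓ 00100✓ 01011✓ 01111✓ 10000✓ 10001✓ 10010✓ 10110✓ 11001✓ 11010✓ 11101✓ 11111✓
Round 1: -0000 -1111 00-00 01-11 1-001 1-010 10-10 100-0 1000- 11-01 111-1
PIs = {-0000, -1111, 00-00, 01-11, 1-001, 1-010, 10-10, 100-0, 1000-, 11-01, 111-1}
Coverage chart:
  m0: -0000,00-00
  m16: -0000,100-0,1000-
  m17: 1-001,1000-
  m18: 1-010,10-10,100-0
  m25: 1-001,11-01
  m26: 1-010 ←essential
  m29: 11-01,111-1
  m31: -1111,111-1
Essential: 1-010
Petrick residual → -0000, 1-001, 111-1
Min cover (4 terms): b'c'd'e' + ac'd'e + ac'de' + abce

4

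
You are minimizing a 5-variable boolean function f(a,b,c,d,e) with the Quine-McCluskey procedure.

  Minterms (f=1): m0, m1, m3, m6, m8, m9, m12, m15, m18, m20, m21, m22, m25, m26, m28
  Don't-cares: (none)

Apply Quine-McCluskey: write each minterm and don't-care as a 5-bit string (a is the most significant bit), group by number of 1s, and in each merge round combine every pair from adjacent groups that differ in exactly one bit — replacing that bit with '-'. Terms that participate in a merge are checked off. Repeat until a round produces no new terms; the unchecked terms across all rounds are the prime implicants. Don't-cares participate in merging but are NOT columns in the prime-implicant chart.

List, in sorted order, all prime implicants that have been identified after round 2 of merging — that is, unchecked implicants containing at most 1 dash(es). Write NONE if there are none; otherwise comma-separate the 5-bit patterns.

size-2^0 implicants → 00000(✓)  00001(✓)  00011(✓)  00110(✓)  01000(✓)  01001(✓)  01100(✓)  01111  10010(✓)  10100(✓)  10101(✓)  10110(✓)  11001(✓)  11010(✓)  11100(✓)
size-2^1 implicants → -0110  -1001  -1100  0-000(✓)  0-001(✓)  000-1  0000-(✓)  01-00  0100-(✓)  1-010  1-100  10-10  101-0  1010-
size-2^2 implicants → 0-00-
Unchecked terms (primes): -0110, -1001, -1100, 0-00-, 000-1, 01-00, 01111, 1-010, 1-100, 10-10, 101-0, 1010-

-0110, -1001, -1100, 000-1, 01-00, 01111, 1-010, 1-100, 10-10, 101-0, 1010-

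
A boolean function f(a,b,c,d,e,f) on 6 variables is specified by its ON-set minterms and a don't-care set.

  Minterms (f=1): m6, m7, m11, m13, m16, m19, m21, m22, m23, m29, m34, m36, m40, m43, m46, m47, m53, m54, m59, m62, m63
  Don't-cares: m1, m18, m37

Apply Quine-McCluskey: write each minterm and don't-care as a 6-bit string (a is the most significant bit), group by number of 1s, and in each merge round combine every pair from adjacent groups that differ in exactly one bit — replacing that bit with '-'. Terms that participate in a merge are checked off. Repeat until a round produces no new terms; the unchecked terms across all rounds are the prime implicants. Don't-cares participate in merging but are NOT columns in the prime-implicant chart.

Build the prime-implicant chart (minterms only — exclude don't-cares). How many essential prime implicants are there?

10

size-2^0 implicants → 000001  000110(✓)  000111(✓)  001011(✓)  001101(✓)  010000(✓)  010010(✓)  010011(✓)  010101(✓)  010110(✓)  010111(✓)  011101(✓)  100010  100100(✓)  100101(✓)  101000  101011(✓)  101110(✓)  101111(✓)  110101(✓)  110110(✓)  111011(✓)  111110(✓)  111111(✓)
size-2^1 implicants → -01011  -10101  -10110  0-0110(✓)  0-0111(✓)  0-1101  00011-(✓)  01-101  010-10(✓)  010-11(✓)  0100-0  01001-(✓)  0101-1  01011-(✓)  1-0101  1-1011(✓)  1-1110(✓)  1-1111(✓)  10010-  101-11(✓)  10111-(✓)  11-110  111-11(✓)  11111-(✓)
size-2^2 implicants → 0-011-  010-1-  1-1-11  1-111-
Unchecked terms (primes): -01011, -10101, -10110, 0-011-, 0-1101, 000001, 01-101, 010-1-, 0100-0, 0101-1, 1-0101, 1-1-11, 1-111-, 100010, 10010-, 101000, 11-110
Minterm coverage:
  m6 ⊆ 0-011- [E]
  m7 ⊆ 0-011- [E]
  m11 ⊆ -01011 [E]
  m13 ⊆ 0-1101 [E]
  m16 ⊆ 0100-0 [E]
  m19 ⊆ 010-1- [E]
  m21 ⊆ -10101,01-101,0101-1
  m22 ⊆ -10110,0-011-,010-1-
  m23 ⊆ 0-011-,010-1-,0101-1
  m29 ⊆ 0-1101,01-101
  m34 ⊆ 100010 [E]
  m36 ⊆ 10010- [E]
  m40 ⊆ 101000 [E]
  m43 ⊆ -01011,1-1-11
  m46 ⊆ 1-111- [E]
  m47 ⊆ 1-1-11,1-111-
  m53 ⊆ -10101,1-0101
  m54 ⊆ -10110,11-110
  m59 ⊆ 1-1-11 [E]
  m62 ⊆ 1-111-,11-110
  m63 ⊆ 1-1-11,1-111-
E = {-01011, 0-011-, 0-1101, 010-1-, 0100-0, 1-1-11, 1-111-, 100010, 10010-, 101000}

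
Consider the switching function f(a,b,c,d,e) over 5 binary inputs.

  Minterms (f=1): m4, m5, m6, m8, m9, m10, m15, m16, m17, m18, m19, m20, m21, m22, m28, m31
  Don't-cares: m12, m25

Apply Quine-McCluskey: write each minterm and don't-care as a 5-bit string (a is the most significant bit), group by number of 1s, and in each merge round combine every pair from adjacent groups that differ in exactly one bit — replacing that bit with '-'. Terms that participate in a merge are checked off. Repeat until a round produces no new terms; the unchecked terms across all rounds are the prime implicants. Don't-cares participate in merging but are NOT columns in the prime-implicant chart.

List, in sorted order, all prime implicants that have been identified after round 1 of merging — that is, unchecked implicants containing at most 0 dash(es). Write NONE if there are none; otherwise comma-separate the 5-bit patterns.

[col 0] 00100*, 00101*, 00110*, 01000*, 01001*, 01010*, 01100*, 01111*, 10000*, 10001*, 10010*, 10011*, 10100*, 10101*, 10110*, 11001*, 11100*, 11111*
[col 1] -0100*, -0101*, -0110*, -1001, -1100*, -1111, 0-100*, 001-0*, 0010-*, 01-00, 010-0, 0100-, 1-001, 1-100*, 10-00*, 10-01*, 10-10*, 100-0*, 100-1*, 1000-*, 1001-*, 101-0*, 1010-*
[col 2] --100, -01-0, -010-, 10--0, 10-0-, 100--
Prime implicants: --100, -01-0, -010-, -1001, -1111, 01-00, 010-0, 0100-, 1-001, 10--0, 10-0-, 100--

NONE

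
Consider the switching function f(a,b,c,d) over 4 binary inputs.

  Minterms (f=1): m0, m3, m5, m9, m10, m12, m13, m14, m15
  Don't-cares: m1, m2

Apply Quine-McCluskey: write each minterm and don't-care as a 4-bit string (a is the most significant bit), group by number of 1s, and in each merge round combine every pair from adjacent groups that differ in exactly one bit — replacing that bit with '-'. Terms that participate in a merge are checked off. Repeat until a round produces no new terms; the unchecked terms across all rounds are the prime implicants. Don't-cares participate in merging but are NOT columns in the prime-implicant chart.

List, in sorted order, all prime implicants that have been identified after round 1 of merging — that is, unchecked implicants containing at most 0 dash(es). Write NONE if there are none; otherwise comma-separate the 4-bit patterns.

Round 0: 0000✓ 0001✓ 0010✓ 0011✓ 0101✓ 1001✓ 1010✓ 1100✓ 1101✓ 1110✓ 1111✓
Round 1: -001✓ -010 -101✓ 0-01✓ 00-0✓ 00-1✓ 000-✓ 001-✓ 1-01✓ 1-10 11-0✓ 11-1✓ 110-✓ 111-✓
Round 2: --01 00-- 11--
PIs = {--01, -010, 00--, 1-10, 11--}

NONE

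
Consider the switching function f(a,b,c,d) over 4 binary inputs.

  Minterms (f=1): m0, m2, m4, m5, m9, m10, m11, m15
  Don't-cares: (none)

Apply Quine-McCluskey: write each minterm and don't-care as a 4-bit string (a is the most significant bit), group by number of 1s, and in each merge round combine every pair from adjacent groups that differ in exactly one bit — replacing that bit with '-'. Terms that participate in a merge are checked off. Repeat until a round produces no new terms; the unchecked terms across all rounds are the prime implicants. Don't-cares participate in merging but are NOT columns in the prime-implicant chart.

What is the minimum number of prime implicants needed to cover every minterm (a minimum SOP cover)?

[col 0] 0000*, 0010*, 0100*, 0101*, 1001*, 1010*, 1011*, 1111*
[col 1] -010, 0-00, 00-0, 010-, 1-11, 10-1, 101-
Prime implicants: -010, 0-00, 00-0, 010-, 1-11, 10-1, 101-
PI chart (minterm → PIs covering it):
  0 | 0-00,00-0
  2 | -010,00-0
  4 | 0-00,010-
  5 | 010-  (sole → essential)
  9 | 10-1  (sole → essential)
  10 | -010,101-
  11 | 1-11,10-1,101-
  15 | 1-11  (sole → essential)
Essential prime implicants: 010-, 1-11, 10-1
Petrick residual → -010, 0-00
Minimum SOP uses 5 PIs: b'cd' + a'c'd' + a'bc' + acd + ab'd

5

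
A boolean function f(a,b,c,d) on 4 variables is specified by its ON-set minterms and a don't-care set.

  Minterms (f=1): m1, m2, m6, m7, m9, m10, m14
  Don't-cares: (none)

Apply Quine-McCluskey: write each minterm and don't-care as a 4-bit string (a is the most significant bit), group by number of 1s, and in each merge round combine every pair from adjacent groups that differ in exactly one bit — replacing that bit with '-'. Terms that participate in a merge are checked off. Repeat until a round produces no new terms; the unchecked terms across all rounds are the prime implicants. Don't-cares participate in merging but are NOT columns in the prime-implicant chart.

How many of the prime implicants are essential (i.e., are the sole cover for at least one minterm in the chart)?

[col 0] 0001*, 0010*, 0110*, 0111*, 1001*, 1010*, 1110*
[col 1] -001, -010*, -110*, 0-10*, 011-, 1-10*
[col 2] --10
Prime implicants: --10, -001, 011-
PI chart (minterm → PIs covering it):
  1 | -001  (sole → essential)
  2 | --10  (sole → essential)
  6 | --10,011-
  7 | 011-  (sole → essential)
  9 | -001  (sole → essential)
  10 | --10  (sole → essential)
  14 | --10  (sole → essential)
Essential prime implicants: --10, -001, 011-

3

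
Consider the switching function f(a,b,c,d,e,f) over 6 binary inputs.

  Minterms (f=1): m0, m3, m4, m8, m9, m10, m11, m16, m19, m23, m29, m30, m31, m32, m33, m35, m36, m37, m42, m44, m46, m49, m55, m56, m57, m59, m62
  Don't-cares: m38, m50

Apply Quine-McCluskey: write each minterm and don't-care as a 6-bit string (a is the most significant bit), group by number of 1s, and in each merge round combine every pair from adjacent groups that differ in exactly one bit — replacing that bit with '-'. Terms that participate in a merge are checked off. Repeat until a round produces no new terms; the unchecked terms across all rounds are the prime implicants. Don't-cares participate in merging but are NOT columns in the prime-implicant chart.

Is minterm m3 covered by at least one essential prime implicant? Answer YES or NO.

NO

size-2^0 implicants → 000000(✓)  000011(✓)  000100(✓)  001000(✓)  001001(✓)  001010(✓)  001011(✓)  010000(✓)  010011(✓)  010111(✓)  011101(✓)  011110(✓)  011111(✓)  100000(✓)  100001(✓)  100011(✓)  100100(✓)  100101(✓)  100110(✓)  101010(✓)  101100(✓)  101110(✓)  110001(✓)  110010  110111(✓)  111000(✓)  111001(✓)  111011(✓)  111110(✓)
size-2^1 implicants → -00000(✓)  -00011  -00100(✓)  -01010  -10111  -11110  0-0000  0-0011  00-000  00-011  000-00(✓)  0010-0(✓)  0010-1(✓)  00100-(✓)  00101-(✓)  01-111  010-11  0111-1  01111-  1-0001  1-1110  10-100(✓)  10-110(✓)  100-00(✓)  100-01(✓)  1000-1  10000-(✓)  1001-0(✓)  10010-(✓)  101-10  1011-0(✓)  11-001  1110-1  11100-
size-2^2 implicants → -00-00  0010--  10-1-0  100-0-
Unchecked terms (primes): -00-00, -00011, -01010, -10111, -11110, 0-0000, 0-0011, 00-000, 00-011, 0010--, 01-111, 010-11, 0111-1, 01111-, 1-0001, 1-1110, 10-1-0, 100-0-, 1000-1, 101-10, 11-001, 110010, 1110-1, 11100-
Minterm coverage:
  m0 ⊆ -00-00,0-0000,00-000
  m3 ⊆ -00011,0-0011,00-011
  m4 ⊆ -00-00 [E]
  m8 ⊆ 00-000,0010--
  m9 ⊆ 0010-- [E]
  m10 ⊆ -01010,0010--
  m11 ⊆ 00-011,0010--
  m16 ⊆ 0-0000 [E]
  m19 ⊆ 0-0011,010-11
  m23 ⊆ -10111,01-111,010-11
  m29 ⊆ 0111-1 [E]
  m30 ⊆ -11110,01111-
  m31 ⊆ 01-111,0111-1,01111-
  m32 ⊆ -00-00,100-0-
  m33 ⊆ 1-0001,100-0-,1000-1
  m35 ⊆ -00011,1000-1
  m36 ⊆ -00-00,10-1-0,100-0-
  m37 ⊆ 100-0- [E]
  m42 ⊆ -01010,101-10
  m44 ⊆ 10-1-0 [E]
  m46 ⊆ 1-1110,10-1-0,101-10
  m49 ⊆ 1-0001,11-001
  m55 ⊆ -10111 [E]
  m56 ⊆ 11100- [E]
  m57 ⊆ 11-001,1110-1,11100-
  m59 ⊆ 1110-1 [E]
  m62 ⊆ -11110,1-1110
E = {-00-00, -10111, 0-0000, 0010--, 0111-1, 10-1-0, 100-0-, 1110-1, 11100-}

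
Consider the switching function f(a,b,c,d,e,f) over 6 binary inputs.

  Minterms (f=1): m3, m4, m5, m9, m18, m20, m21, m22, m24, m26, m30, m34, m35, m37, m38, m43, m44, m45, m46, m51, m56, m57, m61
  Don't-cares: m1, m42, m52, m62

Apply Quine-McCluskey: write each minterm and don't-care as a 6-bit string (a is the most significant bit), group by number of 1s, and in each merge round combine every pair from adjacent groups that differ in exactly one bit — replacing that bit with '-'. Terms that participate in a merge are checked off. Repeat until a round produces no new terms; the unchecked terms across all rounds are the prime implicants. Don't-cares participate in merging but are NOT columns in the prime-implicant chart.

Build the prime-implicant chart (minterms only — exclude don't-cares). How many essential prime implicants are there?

size-2^0 implicants → 000001(✓)  000011(✓)  000100(✓)  000101(✓)  001001(✓)  010010(✓)  010100(✓)  010101(✓)  010110(✓)  011000(✓)  011010(✓)  011110(✓)  100010(✓)  100011(✓)  100101(✓)  100110(✓)  101010(✓)  101011(✓)  101100(✓)  101101(✓)  101110(✓)  110011(✓)  110100(✓)  111000(✓)  111001(✓)  111101(✓)  111110(✓)
size-2^1 implicants → -00011  -00101  -10100  -11000  -11110  0-0100(✓)  0-0101(✓)  00-001  000-01  0000-1  00010-(✓)  01-010(✓)  01-110(✓)  010-10(✓)  0101-0  01010-(✓)  011-10(✓)  0110-0  1-0011  1-1101  1-1110  10-010(✓)  10-011(✓)  10-101  10-110(✓)  100-10(✓)  10001-(✓)  101-10(✓)  10101-(✓)  1011-0  10110-  111-01  11100-
size-2^2 implicants → 0-010-  01--10  10--10  10-01-
Unchecked terms (primes): -00011, -00101, -10100, -11000, -11110, 0-010-, 00-001, 000-01, 0000-1, 01--10, 0101-0, 0110-0, 1-0011, 1-1101, 1-1110, 10--10, 10-01-, 10-101, 1011-0, 10110-, 111-01, 11100-
Minterm coverage:
  m3 ⊆ -00011,0000-1
  m4 ⊆ 0-010- [E]
  m5 ⊆ -00101,0-010-,000-01
  m9 ⊆ 00-001 [E]
  m18 ⊆ 01--10 [E]
  m20 ⊆ -10100,0-010-,0101-0
  m21 ⊆ 0-010- [E]
  m22 ⊆ 01--10,0101-0
  m24 ⊆ -11000,0110-0
  m26 ⊆ 01--10,0110-0
  m30 ⊆ -11110,01--10
  m34 ⊆ 10--10,10-01-
  m35 ⊆ -00011,1-0011,10-01-
  m37 ⊆ -00101,10-101
  m38 ⊆ 10--10 [E]
  m43 ⊆ 10-01- [E]
  m44 ⊆ 1011-0,10110-
  m45 ⊆ 1-1101,10-101,10110-
  m46 ⊆ 1-1110,10--10,1011-0
  m51 ⊆ 1-0011 [E]
  m56 ⊆ -11000,11100-
  m57 ⊆ 111-01,11100-
  m61 ⊆ 1-1101,111-01
E = {0-010-, 00-001, 01--10, 1-0011, 10--10, 10-01-}

6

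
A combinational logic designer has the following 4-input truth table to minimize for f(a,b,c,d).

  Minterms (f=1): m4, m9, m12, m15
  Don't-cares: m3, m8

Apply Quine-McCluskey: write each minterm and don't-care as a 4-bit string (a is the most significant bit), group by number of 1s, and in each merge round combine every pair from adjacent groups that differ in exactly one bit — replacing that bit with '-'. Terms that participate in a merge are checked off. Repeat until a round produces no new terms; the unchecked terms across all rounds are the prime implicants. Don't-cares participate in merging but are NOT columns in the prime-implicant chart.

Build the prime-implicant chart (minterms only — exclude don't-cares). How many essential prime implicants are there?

size-2^0 implicants → 0011  0100(✓)  1000(✓)  1001(✓)  1100(✓)  1111
size-2^1 implicants → -100  1-00  100-
Unchecked terms (primes): -100, 0011, 1-00, 100-, 1111
Minterm coverage:
  m4 ⊆ -100 [E]
  m9 ⊆ 100- [E]
  m12 ⊆ -100,1-00
  m15 ⊆ 1111 [E]
E = {-100, 100-, 1111}

3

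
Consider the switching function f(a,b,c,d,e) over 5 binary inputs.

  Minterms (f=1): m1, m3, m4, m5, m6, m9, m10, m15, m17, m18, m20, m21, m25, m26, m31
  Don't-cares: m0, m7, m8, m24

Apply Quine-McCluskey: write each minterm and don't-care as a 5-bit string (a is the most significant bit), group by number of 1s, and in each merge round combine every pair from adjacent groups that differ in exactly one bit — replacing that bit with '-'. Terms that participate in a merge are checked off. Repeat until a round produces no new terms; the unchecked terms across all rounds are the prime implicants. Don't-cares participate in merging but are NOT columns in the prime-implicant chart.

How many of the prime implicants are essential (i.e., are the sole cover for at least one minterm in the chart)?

Round 0: 00000✓ 00001✓ 00011✓ 00100✓ 00101✓ 00110✓ 00111✓ 01000✓ 01001✓ 01010✓ 01111✓ 10001✓ 10010✓ 10100✓ 10101✓ 11000✓ 11001✓ 11010✓ 11111✓
Round 1: -0001✓ -0100✓ -0101✓ -1000✓ -1001✓ -1010✓ -1111 0-000✓ 0-001✓ 0-111 00-00✓ 00-01✓ 00-11✓ 000-1✓ 0000-✓ 001-0✓ 001-1✓ 0010-✓ 0011-✓ 010-0✓ 0100-✓ 1-001✓ 1-010 10-01✓ 1010-✓ 110-0✓ 1100-✓
Round 2: --001 -0-01 -010- -10-0 -100- 0-00- 00--1 00-0- 001--
PIs = {--001, -0-01, -010-, -10-0, -100-, -1111, 0-00-, 0-111, 00--1, 00-0-, 001--, 1-010}
Coverage chart:
  m1: --001,-0-01,0-00-,00--1,00-0-
  m3: 00--1 ←essential
  m4: -010-,00-0-,001--
  m5: -0-01,-010-,00--1,00-0-,001--
  m6: 001-- ←essential
  m9: --001,-100-,0-00-
  m10: -10-0 ←essential
  m15: -1111,0-111
  m17: --001,-0-01
  m18: 1-010 ←essential
  m20: -010- ←essential
  m21: -0-01,-010-
  m25: --001,-100-
  m26: -10-0,1-010
  m31: -1111 ←essential
Essential: -010-, -10-0, -1111, 00--1, 001--, 1-010

6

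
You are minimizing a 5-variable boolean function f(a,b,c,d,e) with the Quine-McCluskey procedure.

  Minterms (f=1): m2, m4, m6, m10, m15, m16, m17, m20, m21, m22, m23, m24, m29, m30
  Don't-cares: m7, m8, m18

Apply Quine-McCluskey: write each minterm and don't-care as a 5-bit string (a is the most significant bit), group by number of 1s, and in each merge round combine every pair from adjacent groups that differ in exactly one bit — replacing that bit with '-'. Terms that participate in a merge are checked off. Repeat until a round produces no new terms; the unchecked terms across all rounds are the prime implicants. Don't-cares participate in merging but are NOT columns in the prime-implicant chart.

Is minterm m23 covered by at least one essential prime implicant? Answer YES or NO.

NO

size-2^0 implicants → 00010(✓)  00100(✓)  00110(✓)  00111(✓)  01000(✓)  01010(✓)  01111(✓)  10000(✓)  10001(✓)  10010(✓)  10100(✓)  10101(✓)  10110(✓)  10111(✓)  11000(✓)  11101(✓)  11110(✓)
size-2^1 implicants → -0010(✓)  -0100(✓)  -0110(✓)  -0111(✓)  -1000  0-010  0-111  00-10(✓)  001-0(✓)  0011-(✓)  010-0  1-000  1-101  1-110  10-00(✓)  10-01(✓)  10-10(✓)  100-0(✓)  1000-(✓)  101-0(✓)  101-1(✓)  1010-(✓)  1011-(✓)
size-2^2 implicants → -0-10  -01-0  -011-  10--0  10-0-  101--
Unchecked terms (primes): -0-10, -01-0, -011-, -1000, 0-010, 0-111, 010-0, 1-000, 1-101, 1-110, 10--0, 10-0-, 101--
Minterm coverage:
  m2 ⊆ -0-10,0-010
  m4 ⊆ -01-0 [E]
  m6 ⊆ -0-10,-01-0,-011-
  m10 ⊆ 0-010,010-0
  m15 ⊆ 0-111 [E]
  m16 ⊆ 1-000,10--0,10-0-
  m17 ⊆ 10-0- [E]
  m20 ⊆ -01-0,10--0,10-0-,101--
  m21 ⊆ 1-101,10-0-,101--
  m22 ⊆ -0-10,-01-0,-011-,1-110,10--0,101--
  m23 ⊆ -011-,101--
  m24 ⊆ -1000,1-000
  m29 ⊆ 1-101 [E]
  m30 ⊆ 1-110 [E]
E = {-01-0, 0-111, 1-101, 1-110, 10-0-}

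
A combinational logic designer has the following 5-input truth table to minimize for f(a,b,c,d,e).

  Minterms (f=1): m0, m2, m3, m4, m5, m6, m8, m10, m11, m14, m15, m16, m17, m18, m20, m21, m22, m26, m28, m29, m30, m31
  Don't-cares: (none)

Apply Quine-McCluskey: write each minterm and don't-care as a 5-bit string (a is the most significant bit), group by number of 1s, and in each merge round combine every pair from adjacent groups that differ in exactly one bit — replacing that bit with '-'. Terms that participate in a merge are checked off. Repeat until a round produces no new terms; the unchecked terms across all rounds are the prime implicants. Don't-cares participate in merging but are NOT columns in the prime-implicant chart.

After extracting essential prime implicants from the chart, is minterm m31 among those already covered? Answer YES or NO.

[col 0] 00000*, 00010*, 00011*, 00100*, 00101*, 00110*, 01000*, 01010*, 01011*, 01110*, 01111*, 10000*, 10001*, 10010*, 10100*, 10101*, 10110*, 11010*, 11100*, 11101*, 11110*, 11111*
[col 1] -0000*, -0010*, -0100*, -0101*, -0110*, -1010*, -1110*, -1111*, 0-000*, 0-010*, 0-011*, 0-110*, 00-00*, 00-10*, 000-0*, 0001-*, 001-0*, 0010-*, 01-10*, 01-11*, 010-0*, 0101-*, 0111-*, 1-010*, 1-100*, 1-101*, 1-110*, 10-00*, 10-01*, 10-10*, 100-0*, 1000-*, 101-0*, 1010-*, 11-10*, 111-0*, 111-1*, 1110-*, 1111-*
[col 2] --010*, --110*, -0-00*, -0-10*, -00-0*, -01-0*, -010-, -1-10*, -111-, 0--10*, 0-0-0, 0-01-, 00--0*, 01-1-, 1--10*, 1-1-0, 1-10-, 10--0*, 10-0-, 111--
[col 3] ---10, -0--0
Prime implicants: ---10, -0--0, -010-, -111-, 0-0-0, 0-01-, 01-1-, 1-1-0, 1-10-, 10-0-, 111--
PI chart (minterm → PIs covering it):
  0 | -0--0,0-0-0
  2 | ---10,-0--0,0-0-0,0-01-
  3 | 0-01-  (sole → essential)
  4 | -0--0,-010-
  5 | -010-  (sole → essential)
  6 | ---10,-0--0
  8 | 0-0-0  (sole → essential)
  10 | ---10,0-0-0,0-01-,01-1-
  11 | 0-01-,01-1-
  14 | ---10,-111-,01-1-
  15 | -111-,01-1-
  16 | -0--0,10-0-
  17 | 10-0-  (sole → essential)
  18 | ---10,-0--0
  20 | -0--0,-010-,1-1-0,1-10-,10-0-
  21 | -010-,1-10-,10-0-
  22 | ---10,-0--0,1-1-0
  26 | ---10  (sole → essential)
  28 | 1-1-0,1-10-,111--
  29 | 1-10-,111--
  30 | ---10,-111-,1-1-0,111--
  31 | -111-,111--
Essential prime implicants: ---10, -010-, 0-0-0, 0-01-, 10-0-

NO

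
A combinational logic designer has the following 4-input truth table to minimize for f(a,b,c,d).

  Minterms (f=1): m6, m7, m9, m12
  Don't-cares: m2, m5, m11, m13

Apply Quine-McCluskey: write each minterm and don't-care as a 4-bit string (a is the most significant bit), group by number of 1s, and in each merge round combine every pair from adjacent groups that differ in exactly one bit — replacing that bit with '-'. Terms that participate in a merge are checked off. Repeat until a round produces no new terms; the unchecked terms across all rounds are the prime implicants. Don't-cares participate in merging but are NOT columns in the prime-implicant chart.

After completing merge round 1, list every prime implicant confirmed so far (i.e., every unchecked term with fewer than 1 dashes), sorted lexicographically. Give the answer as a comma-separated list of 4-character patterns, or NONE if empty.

NONE

[col 0] 0010*, 0101*, 0110*, 0111*, 1001*, 1011*, 1100*, 1101*
[col 1] -101, 0-10, 01-1, 011-, 1-01, 10-1, 110-
Prime implicants: -101, 0-10, 01-1, 011-, 1-01, 10-1, 110-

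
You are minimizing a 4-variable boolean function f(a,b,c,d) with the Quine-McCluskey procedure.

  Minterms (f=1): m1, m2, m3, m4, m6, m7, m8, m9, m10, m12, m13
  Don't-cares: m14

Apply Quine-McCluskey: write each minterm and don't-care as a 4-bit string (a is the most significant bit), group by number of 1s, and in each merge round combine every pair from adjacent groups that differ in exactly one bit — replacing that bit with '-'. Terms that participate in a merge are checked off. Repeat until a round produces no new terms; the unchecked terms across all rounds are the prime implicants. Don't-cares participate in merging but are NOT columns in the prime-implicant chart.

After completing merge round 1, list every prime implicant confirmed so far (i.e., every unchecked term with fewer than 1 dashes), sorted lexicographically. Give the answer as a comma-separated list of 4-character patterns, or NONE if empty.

[col 0] 0001*, 0010*, 0011*, 0100*, 0110*, 0111*, 1000*, 1001*, 1010*, 1100*, 1101*, 1110*
[col 1] -001, -010*, -100*, -110*, 0-10*, 0-11*, 00-1, 001-*, 01-0*, 011-*, 1-00*, 1-01*, 1-10*, 10-0*, 100-*, 11-0*, 110-*
[col 2] --10, -1-0, 0-1-, 1--0, 1-0-
Prime implicants: --10, -001, -1-0, 0-1-, 00-1, 1--0, 1-0-

NONE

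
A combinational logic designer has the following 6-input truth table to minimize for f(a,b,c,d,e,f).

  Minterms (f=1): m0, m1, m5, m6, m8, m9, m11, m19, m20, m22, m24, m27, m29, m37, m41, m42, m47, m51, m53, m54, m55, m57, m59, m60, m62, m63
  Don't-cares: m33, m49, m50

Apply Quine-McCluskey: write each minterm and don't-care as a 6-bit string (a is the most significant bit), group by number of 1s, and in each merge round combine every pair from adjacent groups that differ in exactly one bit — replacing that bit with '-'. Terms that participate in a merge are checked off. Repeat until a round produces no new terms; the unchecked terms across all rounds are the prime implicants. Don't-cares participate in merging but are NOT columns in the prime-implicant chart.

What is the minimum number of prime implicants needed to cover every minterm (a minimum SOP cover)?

14

[col 0] 000000*, 000001*, 000101*, 000110*, 001000*, 001001*, 001011*, 010011*, 010100*, 010110*, 011000*, 011011*, 011101, 100001*, 100101*, 101001*, 101010, 101111*, 110001*, 110010*, 110011*, 110101*, 110110*, 110111*, 111001*, 111011*, 111100*, 111110*, 111111*
[col 1] -00001*, -00101*, -01001*, -10011*, -10110, -11011*, 0-0110, 0-1000, 0-1011, 00-000*, 00-001*, 000-01*, 00000-*, 0010-1, 00100-*, 01-011*, 0101-0, 1-0001*, 1-0101*, 1-1001*, 1-1111, 10-001*, 100-01*, 11-001*, 11-011*, 11-110*, 11-111*, 110-01*, 110-10*, 110-11*, 1100-1*, 11001-*, 1101-1*, 11011-*, 111-11*, 1110-1*, 1111-0, 11111-*
[col 2] -0-001, -00-01, -1-011, 00-00-, 1--001, 1-0-01, 11--11, 11-0-1, 11-11-, 110--1, 110-1-
Prime implicants: -0-001, -00-01, -1-011, -10110, 0-0110, 0-1000, 0-1011, 00-00-, 0010-1, 0101-0, 011101, 1--001, 1-0-01, 1-1111, 101010, 11--11, 11-0-1, 11-11-, 110--1, 110-1-, 1111-0
PI chart (minterm → PIs covering it):
  0 | 00-00-  (sole → essential)
  1 | -0-001,-00-01,00-00-
  5 | -00-01  (sole → essential)
  6 | 0-0110  (sole → essential)
  8 | 0-1000,00-00-
  9 | -0-001,00-00-,0010-1
  11 | 0-1011,0010-1
  19 | -1-011  (sole → essential)
  20 | 0101-0  (sole → essential)
  22 | -10110,0-0110,0101-0
  24 | 0-1000  (sole → essential)
  27 | -1-011,0-1011
  29 | 011101  (sole → essential)
  37 | -00-01,1-0-01
  41 | -0-001,1--001
  42 | 101010  (sole → essential)
  47 | 1-1111  (sole → essential)
  51 | -1-011,11--11,11-0-1,110--1,110-1-
  53 | 1-0-01,110--1
  54 | -10110,11-11-,110-1-
  55 | 11--11,11-11-,110--1,110-1-
  57 | 1--001,11-0-1
  59 | -1-011,11--11,11-0-1
  60 | 1111-0  (sole → essential)
  62 | 11-11-,1111-0
  63 | 1-1111,11--11,11-11-
Essential prime implicants: -00-01, -1-011, 0-0110, 0-1000, 00-00-, 0101-0, 011101, 1-1111, 101010, 1111-0
Petrick residual → -10110, 0-1011, 1--001, 110--1
Minimum SOP uses 14 PIs: b'c'e'f + bd'ef + bc'def' + a'c'def' + a'cd'e'f' + a'cd'ef + a'b'd'e' + a'bc'df' + a'bcde'f + ad'e'f + acdef + ab'cd'ef' + abc'f + abcdf'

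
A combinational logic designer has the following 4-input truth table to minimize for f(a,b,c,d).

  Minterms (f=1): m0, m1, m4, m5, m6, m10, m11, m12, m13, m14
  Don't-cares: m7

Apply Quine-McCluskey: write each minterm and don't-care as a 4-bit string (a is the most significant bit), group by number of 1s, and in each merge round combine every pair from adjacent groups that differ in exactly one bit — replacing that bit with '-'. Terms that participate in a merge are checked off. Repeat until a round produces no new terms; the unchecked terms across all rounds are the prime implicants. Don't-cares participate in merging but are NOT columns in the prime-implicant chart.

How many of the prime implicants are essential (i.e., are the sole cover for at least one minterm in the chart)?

3

[col 0] 0000*, 0001*, 0100*, 0101*, 0110*, 0111*, 1010*, 1011*, 1100*, 1101*, 1110*
[col 1] -100*, -101*, -110*, 0-00*, 0-01*, 000-*, 01-0*, 01-1*, 010-*, 011-*, 1-10, 101-, 11-0*, 110-*
[col 2] -1-0, -10-, 0-0-, 01--
Prime implicants: -1-0, -10-, 0-0-, 01--, 1-10, 101-
PI chart (minterm → PIs covering it):
  0 | 0-0-  (sole → essential)
  1 | 0-0-  (sole → essential)
  4 | -1-0,-10-,0-0-,01--
  5 | -10-,0-0-,01--
  6 | -1-0,01--
  10 | 1-10,101-
  11 | 101-  (sole → essential)
  12 | -1-0,-10-
  13 | -10-  (sole → essential)
  14 | -1-0,1-10
Essential prime implicants: -10-, 0-0-, 101-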